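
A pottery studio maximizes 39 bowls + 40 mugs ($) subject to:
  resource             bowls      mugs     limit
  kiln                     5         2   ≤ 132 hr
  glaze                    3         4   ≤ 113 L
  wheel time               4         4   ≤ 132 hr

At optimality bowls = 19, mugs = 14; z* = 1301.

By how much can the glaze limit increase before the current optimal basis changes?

19

Binding constraints: glaze, wheel time. The basis is B = [[3,4],[4,4]] with det -4.
Per unit increase in glaze, x* moves by d = (-1, 1).
The basis stays optimal until bowls reaches 0; allowable increase = 19 L.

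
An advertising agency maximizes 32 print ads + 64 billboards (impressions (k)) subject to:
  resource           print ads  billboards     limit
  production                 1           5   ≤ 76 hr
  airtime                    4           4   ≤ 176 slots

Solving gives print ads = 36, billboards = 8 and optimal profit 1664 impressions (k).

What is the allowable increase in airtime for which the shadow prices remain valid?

128

Binding constraints: production, airtime. The basis is B = [[1,5],[4,4]] with det -16.
Per unit increase in airtime, x* moves by d = (0.3125, -0.0625).
The basis stays optimal until billboards reaches 0; allowable increase = 128 slots.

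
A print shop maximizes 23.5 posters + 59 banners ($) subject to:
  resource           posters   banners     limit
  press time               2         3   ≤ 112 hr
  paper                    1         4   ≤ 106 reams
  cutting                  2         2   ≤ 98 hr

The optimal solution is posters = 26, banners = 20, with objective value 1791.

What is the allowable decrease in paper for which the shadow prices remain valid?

Binding constraints: press time, paper. The basis is B = [[2,3],[1,4]] with det 5.
Per unit decrease in paper, x* moves by d = (0.6, -0.4).
The basis stays optimal until cutting becomes binding; allowable decrease = 15 reams.

15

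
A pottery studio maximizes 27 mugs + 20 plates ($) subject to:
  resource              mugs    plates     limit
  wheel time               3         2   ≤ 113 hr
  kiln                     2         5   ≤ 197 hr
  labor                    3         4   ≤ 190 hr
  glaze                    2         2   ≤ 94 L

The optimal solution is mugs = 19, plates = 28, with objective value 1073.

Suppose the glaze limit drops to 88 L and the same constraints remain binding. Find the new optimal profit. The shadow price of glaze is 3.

Δb = -6, so new z* = 1073 + (3)·(-6) = 1073 − 18 = 1055.

1055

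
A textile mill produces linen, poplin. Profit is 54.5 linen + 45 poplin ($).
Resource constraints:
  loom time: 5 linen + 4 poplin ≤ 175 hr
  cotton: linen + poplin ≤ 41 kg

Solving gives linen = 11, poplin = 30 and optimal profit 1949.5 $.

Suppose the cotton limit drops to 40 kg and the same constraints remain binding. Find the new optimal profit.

Check each constraint at x*: loom time 175/175 (tight); cotton 41/41 (tight).
Dual feasibility on the basic columns requires 5·y_loom time + 1·y_cotton = 54.5, 4·y_loom time + 1·y_cotton = 45.
Solving: y_loom time = 9.5, y_cotton = 7.
Δz = y_cotton·Δb = 7 × (-1) = -7, so new z* = 1949.5 − 7 = 1942.5.

1942.5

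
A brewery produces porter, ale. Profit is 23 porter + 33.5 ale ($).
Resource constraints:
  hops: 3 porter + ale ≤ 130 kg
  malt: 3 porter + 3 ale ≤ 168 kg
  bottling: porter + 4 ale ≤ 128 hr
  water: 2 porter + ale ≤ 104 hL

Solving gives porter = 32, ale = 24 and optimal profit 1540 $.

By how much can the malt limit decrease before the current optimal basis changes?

72

Binding constraints: malt, bottling. The basis is B = [[3,3],[1,4]] with det 9.
Per unit decrease in malt, x* moves by d = (-0.4444, 0.1111).
The basis stays optimal until porter reaches 0; allowable decrease = 72 kg.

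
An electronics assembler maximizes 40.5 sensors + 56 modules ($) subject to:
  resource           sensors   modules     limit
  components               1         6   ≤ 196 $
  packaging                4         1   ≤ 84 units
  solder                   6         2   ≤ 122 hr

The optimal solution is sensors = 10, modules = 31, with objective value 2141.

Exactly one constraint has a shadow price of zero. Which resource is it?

packaging

components: 196/196 (binding)
packaging: 71/84 (slack 13)
solder: 122/122 (binding)
By complementary slackness, a constraint with positive slack has shadow price 0 → packaging.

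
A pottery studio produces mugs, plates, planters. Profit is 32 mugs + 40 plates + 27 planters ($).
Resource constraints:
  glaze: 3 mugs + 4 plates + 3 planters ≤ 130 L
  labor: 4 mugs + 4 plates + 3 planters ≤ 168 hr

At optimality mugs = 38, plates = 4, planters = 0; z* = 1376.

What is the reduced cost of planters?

Both glaze and labor are binding at x*.
Dual feasibility on the basic columns requires 3·y_glaze + 4·y_labor = 32, 4·y_glaze + 4·y_labor = 40.
Solving: y_glaze = 8, y_labor = 2.
Reduced cost of planters: c₃ − yᵀa₃ = 27 − (8·3 + 2·3) = 27 − 30 = -3.

-3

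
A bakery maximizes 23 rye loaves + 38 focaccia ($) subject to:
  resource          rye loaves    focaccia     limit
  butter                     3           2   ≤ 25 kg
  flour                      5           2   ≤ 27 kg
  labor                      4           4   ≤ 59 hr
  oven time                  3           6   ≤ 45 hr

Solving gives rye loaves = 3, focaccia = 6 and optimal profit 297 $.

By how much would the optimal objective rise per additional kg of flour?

1

Binding: flour and oven time. Non-binding: butter (4 unused), labor (23 unused).
Since butter, labor are not tight, their duals are 0.
From A_Bᵀ y = c: 5·y_flour + 3·y_oven time = 23; 2·y_flour + 6·y_oven time = 38.
→ y_flour = 1 and y_oven time = 6.
Shadow price of flour = 1.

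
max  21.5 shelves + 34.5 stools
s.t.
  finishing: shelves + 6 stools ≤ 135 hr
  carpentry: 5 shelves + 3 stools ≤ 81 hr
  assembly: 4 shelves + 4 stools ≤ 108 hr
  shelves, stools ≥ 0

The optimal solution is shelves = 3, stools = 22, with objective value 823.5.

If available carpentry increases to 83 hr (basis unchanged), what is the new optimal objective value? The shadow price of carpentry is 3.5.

Δb = 2, so new z* = 823.5 + (3.5)·(2) = 823.5 + 7 = 830.5.

830.5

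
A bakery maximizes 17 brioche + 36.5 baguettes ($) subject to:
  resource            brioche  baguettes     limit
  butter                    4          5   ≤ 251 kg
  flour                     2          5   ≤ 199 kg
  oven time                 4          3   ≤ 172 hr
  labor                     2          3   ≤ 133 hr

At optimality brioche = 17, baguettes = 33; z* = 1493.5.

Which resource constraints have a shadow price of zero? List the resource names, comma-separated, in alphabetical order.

butter, oven time

butter: 233/251 (slack 18)
flour: 199/199 (binding)
oven time: 167/172 (slack 5)
labor: 133/133 (binding)
By complementary slackness, a constraint with positive slack has shadow price 0 → butter, oven time.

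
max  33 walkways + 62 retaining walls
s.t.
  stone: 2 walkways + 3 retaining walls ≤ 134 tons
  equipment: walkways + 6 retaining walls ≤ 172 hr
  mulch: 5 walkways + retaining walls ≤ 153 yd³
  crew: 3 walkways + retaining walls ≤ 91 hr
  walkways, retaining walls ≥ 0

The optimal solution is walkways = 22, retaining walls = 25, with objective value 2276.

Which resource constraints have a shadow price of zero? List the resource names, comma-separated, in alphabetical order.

stone: 119/134 (slack 15)
equipment: 172/172 (binding)
mulch: 135/153 (slack 18)
crew: 91/91 (binding)
By complementary slackness, a constraint with positive slack has shadow price 0 → mulch, stone.

mulch, stone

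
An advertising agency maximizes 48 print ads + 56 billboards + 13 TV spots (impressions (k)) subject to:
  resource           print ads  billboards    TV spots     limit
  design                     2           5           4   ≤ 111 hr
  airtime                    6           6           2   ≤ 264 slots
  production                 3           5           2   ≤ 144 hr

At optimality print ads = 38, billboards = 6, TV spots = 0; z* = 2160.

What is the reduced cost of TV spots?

Check each constraint at x*: design 106/111 (slack 5); airtime 264/264 (tight); production 144/144 (tight).
Since design is not tight, its dual is 0.
Dual feasibility on the basic columns requires 6·y_airtime + 3·y_production = 48, 6·y_airtime + 5·y_production = 56.
This yields shadow prices y_airtime = 6, y_production = 4.
Reduced cost of TV spots: c₃ − yᵀa₃ = 13 − (6·2 + 4·2) = 13 − 20 = -7.

-7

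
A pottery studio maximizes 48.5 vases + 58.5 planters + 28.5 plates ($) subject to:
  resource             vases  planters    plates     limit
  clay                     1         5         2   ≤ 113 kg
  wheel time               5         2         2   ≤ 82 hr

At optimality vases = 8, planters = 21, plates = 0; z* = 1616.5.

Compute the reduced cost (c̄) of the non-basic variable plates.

Both clay and wheel time are binding at x*.
From A_Bᵀ y = c: 1·y_clay + 5·y_wheel time = 48.5; 5·y_clay + 2·y_wheel time = 58.5.
Solving: y_clay = 8.5, y_wheel time = 8.
Reduced cost of plates: c₃ − yᵀa₃ = 28.5 − (8.5·2 + 8·2) = 28.5 − 33 = -4.5.

-4.5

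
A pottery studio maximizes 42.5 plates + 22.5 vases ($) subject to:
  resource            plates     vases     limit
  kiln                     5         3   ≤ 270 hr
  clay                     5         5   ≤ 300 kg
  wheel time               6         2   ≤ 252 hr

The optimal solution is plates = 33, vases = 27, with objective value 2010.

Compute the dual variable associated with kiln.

0

At the optimum: kiln uses 246 of 270 (slack = 24); clay uses 300 of 300 (binding); wheel time uses 252 of 252 (binding).
Slack constraints have shadow price 0 (complementary slackness).
The binding rows give the dual system: 5·y_clay + 6·y_wheel time = 42.5 and 5·y_clay + 2·y_wheel time = 22.5.
Solving: y_clay = 2.5, y_wheel time = 5.
Shadow price of kiln = 0.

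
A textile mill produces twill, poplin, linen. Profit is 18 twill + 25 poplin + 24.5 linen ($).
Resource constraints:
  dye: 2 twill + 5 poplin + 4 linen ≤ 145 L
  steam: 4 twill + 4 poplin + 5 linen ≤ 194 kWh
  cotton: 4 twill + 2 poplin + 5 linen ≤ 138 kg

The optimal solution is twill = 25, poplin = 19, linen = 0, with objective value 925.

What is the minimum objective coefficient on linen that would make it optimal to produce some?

28.5

Check each constraint at x*: dye 145/145 (tight); steam 176/194 (slack 18); cotton 138/138 (tight).
Slack constraints have shadow price 0 (complementary slackness).
From A_Bᵀ y = c: 2·y_dye + 4·y_cotton = 18; 5·y_dye + 2·y_cotton = 25.
→ y_dye = 4 and y_cotton = 2.5.
linen enters the basis when its profit ≥ yᵀa₃ = 4·4 + 2.5·5 = 28.5.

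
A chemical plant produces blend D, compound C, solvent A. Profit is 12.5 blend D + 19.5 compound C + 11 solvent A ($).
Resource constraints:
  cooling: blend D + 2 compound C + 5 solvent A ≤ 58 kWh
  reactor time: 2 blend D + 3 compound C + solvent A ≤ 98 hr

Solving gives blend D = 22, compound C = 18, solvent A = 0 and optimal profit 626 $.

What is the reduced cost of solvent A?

Check each constraint at x*: cooling 58/58 (tight); reactor time 98/98 (tight).
From A_Bᵀ y = c: 1·y_cooling + 2·y_reactor time = 12.5; 2·y_cooling + 3·y_reactor time = 19.5.
This yields shadow prices y_cooling = 1.5, y_reactor time = 5.5.
Reduced cost of solvent A: c₃ − yᵀa₃ = 11 − (1.5·5 + 5.5·1) = 11 − 13 = -2.

-2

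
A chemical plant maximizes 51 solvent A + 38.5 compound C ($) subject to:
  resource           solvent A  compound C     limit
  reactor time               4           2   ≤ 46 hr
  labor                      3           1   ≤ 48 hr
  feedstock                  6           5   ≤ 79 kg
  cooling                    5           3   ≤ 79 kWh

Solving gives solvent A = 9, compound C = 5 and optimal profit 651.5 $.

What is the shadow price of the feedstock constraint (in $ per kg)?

6.5

At the optimum: reactor time uses 46 of 46 (binding); labor uses 32 of 48 (slack = 16); feedstock uses 79 of 79 (binding); cooling uses 60 of 79 (slack = 19).
Since labor, cooling are not tight, their duals are 0.
From A_Bᵀ y = c: 4·y_reactor time + 6·y_feedstock = 51; 2·y_reactor time + 5·y_feedstock = 38.5.
This yields shadow prices y_reactor time = 3, y_feedstock = 6.5.
Shadow price of feedstock = 6.5.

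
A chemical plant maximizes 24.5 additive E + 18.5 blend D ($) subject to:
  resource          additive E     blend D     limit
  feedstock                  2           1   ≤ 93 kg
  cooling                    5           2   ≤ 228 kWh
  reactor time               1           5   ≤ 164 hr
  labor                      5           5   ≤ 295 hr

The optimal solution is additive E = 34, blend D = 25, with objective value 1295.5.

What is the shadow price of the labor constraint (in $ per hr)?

Check each constraint at x*: feedstock 93/93 (tight); cooling 220/228 (slack 8); reactor time 159/164 (slack 5); labor 295/295 (tight).
By complementary slackness, y = 0 for the non-binding constraints.
Dual feasibility on the basic columns requires 2·y_feedstock + 5·y_labor = 24.5, 1·y_feedstock + 5·y_labor = 18.5.
Solving: y_feedstock = 6, y_labor = 2.5.
Shadow price of labor = 2.5.

2.5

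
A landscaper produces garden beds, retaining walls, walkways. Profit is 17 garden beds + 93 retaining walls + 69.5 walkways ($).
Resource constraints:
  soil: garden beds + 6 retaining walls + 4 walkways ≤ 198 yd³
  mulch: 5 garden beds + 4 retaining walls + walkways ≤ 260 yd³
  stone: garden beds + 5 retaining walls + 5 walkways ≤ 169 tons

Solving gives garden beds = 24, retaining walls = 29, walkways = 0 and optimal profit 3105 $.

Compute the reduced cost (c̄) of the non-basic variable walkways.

-7.5

At the optimum: soil uses 198 of 198 (binding); mulch uses 236 of 260 (slack = 24); stone uses 169 of 169 (binding).
By complementary slackness, y = 0 for the non-binding constraint.
The binding rows give the dual system: 1·y_soil + 1·y_stone = 17 and 6·y_soil + 5·y_stone = 93.
Solving: y_soil = 8, y_stone = 9.
Reduced cost of walkways: c₃ − yᵀa₃ = 69.5 − (8·4 + 9·5) = 69.5 − 77 = -7.5.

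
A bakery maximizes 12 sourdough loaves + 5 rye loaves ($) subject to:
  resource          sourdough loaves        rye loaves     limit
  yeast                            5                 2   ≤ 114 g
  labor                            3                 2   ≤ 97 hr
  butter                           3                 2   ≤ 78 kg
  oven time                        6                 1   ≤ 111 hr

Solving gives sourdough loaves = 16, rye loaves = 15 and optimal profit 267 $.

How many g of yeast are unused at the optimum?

4

yeast used = 5·16 + 2·15 = 110; slack = 114 − 110 = 4.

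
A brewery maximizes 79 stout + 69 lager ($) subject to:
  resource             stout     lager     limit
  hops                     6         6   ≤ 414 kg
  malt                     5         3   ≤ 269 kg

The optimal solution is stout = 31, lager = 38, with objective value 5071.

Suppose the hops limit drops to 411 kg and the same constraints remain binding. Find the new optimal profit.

At the optimum: hops uses 414 of 414 (binding); malt uses 269 of 269 (binding).
The binding rows give the dual system: 6·y_hops + 5·y_malt = 79 and 6·y_hops + 3·y_malt = 69.
→ y_hops = 9 and y_malt = 5.
Δz = y_hops·Δb = 9 × (-3) = -27, so new z* = 5071 − 27 = 5044.

5044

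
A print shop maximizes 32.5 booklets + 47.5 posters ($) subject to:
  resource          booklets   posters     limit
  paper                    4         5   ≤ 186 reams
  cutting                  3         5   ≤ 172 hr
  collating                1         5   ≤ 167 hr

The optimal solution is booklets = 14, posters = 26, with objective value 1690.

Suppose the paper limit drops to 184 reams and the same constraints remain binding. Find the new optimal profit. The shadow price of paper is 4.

Δb = -2, so new z* = 1690 + (4)·(-2) = 1690 − 8 = 1682.

1682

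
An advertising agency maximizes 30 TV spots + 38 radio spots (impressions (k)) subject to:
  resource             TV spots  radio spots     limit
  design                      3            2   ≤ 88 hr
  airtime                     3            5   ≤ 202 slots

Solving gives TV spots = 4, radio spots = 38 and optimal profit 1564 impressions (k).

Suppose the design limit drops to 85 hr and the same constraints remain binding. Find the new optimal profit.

Both design and airtime are binding at x*.
From A_Bᵀ y = c: 3·y_design + 3·y_airtime = 30; 2·y_design + 5·y_airtime = 38.
→ y_design = 4 and y_airtime = 6.
Δz = y_design·Δb = 4 × (-3) = -12, so new z* = 1564 − 12 = 1552.

1552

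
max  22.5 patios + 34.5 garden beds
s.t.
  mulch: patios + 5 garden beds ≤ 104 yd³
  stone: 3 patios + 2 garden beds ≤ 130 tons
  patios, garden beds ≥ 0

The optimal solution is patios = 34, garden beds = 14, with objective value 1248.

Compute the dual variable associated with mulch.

4.5

Check each constraint at x*: mulch 104/104 (tight); stone 130/130 (tight).
The binding rows give the dual system: 1·y_mulch + 3·y_stone = 22.5 and 5·y_mulch + 2·y_stone = 34.5.
This yields shadow prices y_mulch = 4.5, y_stone = 6.
Shadow price of mulch = 4.5.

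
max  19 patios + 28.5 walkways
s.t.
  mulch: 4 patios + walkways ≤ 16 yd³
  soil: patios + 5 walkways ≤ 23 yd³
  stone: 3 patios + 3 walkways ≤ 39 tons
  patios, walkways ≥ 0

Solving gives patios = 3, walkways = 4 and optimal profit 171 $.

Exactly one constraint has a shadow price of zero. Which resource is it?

stone

mulch: 16/16 (binding)
soil: 23/23 (binding)
stone: 21/39 (slack 18)
By complementary slackness, a constraint with positive slack has shadow price 0 → stone.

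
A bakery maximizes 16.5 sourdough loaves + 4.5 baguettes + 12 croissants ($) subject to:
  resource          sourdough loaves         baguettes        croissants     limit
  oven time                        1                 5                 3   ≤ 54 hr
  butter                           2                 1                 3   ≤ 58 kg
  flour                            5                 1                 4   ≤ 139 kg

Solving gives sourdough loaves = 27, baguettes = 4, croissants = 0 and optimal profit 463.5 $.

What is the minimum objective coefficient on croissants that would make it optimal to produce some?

Check each constraint at x*: oven time 47/54 (slack 7); butter 58/58 (tight); flour 139/139 (tight).
By complementary slackness, y = 0 for the non-binding constraint.
Dual feasibility on the basic columns requires 2·y_butter + 5·y_flour = 16.5, 1·y_butter + 1·y_flour = 4.5.
→ y_butter = 2 and y_flour = 2.5.
croissants enters the basis when its profit ≥ yᵀa₃ = 2·3 + 2.5·4 = 16.

16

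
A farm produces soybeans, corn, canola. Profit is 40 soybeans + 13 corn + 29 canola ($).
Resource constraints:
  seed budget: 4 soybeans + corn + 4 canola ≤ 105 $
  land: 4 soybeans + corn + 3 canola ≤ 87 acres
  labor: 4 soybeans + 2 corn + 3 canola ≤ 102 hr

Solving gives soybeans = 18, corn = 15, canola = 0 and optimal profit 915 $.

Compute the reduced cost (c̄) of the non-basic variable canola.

-1

At the optimum: seed budget uses 87 of 105 (slack = 18); land uses 87 of 87 (binding); labor uses 102 of 102 (binding).
Since seed budget is not tight, its dual is 0.
Dual feasibility on the basic columns requires 4·y_land + 4·y_labor = 40, 1·y_land + 2·y_labor = 13.
Solving: y_land = 7, y_labor = 3.
Reduced cost of canola: c₃ − yᵀa₃ = 29 − (7·3 + 3·3) = 29 − 30 = -1.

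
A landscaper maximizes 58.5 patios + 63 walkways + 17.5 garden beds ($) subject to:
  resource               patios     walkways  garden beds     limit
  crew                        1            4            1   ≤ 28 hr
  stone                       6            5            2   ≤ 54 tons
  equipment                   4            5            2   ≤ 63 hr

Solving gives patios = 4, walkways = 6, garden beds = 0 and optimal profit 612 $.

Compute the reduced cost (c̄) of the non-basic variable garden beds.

-5

Check each constraint at x*: crew 28/28 (tight); stone 54/54 (tight); equipment 46/63 (slack 17).
Slack constraints have shadow price 0 (complementary slackness).
Dual feasibility on the basic columns requires 1·y_crew + 6·y_stone = 58.5, 4·y_crew + 5·y_stone = 63.
This yields shadow prices y_crew = 4.5, y_stone = 9.
Reduced cost of garden beds: c₃ − yᵀa₃ = 17.5 − (4.5·1 + 9·2) = 17.5 − 22.5 = -5.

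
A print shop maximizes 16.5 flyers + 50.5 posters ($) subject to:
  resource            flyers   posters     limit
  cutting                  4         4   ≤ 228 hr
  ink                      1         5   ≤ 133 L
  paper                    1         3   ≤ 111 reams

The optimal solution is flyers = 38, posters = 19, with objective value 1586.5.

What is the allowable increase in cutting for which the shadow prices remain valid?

Binding constraints: cutting, ink. The basis is B = [[4,4],[1,5]] with det 16.
Per unit increase in cutting, x* moves by d = (0.3125, -0.0625).
The basis stays optimal until paper becomes binding; allowable increase = 128 hr.

128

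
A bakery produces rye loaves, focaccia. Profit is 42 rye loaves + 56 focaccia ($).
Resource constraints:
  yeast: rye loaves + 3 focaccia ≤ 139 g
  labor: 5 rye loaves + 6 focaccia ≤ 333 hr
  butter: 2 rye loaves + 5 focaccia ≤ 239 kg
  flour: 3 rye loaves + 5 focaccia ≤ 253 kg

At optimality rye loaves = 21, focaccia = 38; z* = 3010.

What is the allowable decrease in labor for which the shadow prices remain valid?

Binding constraints: labor, flour. The basis is B = [[5,6],[3,5]] with det 7.
Per unit decrease in labor, x* moves by d = (-0.7143, 0.4286).
The basis stays optimal until yeast becomes binding; allowable decrease = 7 hr.

7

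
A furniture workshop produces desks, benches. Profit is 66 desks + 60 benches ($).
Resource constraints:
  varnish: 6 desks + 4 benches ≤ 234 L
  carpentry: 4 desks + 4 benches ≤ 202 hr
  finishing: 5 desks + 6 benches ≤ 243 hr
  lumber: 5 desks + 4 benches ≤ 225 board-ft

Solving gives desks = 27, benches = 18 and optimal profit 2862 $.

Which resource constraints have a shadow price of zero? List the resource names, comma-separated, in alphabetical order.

varnish: 234/234 (binding)
carpentry: 180/202 (slack 22)
finishing: 243/243 (binding)
lumber: 207/225 (slack 18)
By complementary slackness, a constraint with positive slack has shadow price 0 → carpentry, lumber.

carpentry, lumber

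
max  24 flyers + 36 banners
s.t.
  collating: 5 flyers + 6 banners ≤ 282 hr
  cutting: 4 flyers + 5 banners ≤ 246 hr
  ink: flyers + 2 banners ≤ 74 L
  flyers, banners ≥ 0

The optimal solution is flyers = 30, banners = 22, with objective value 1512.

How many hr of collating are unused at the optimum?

0

collating used = 5·30 + 6·22 = 282; slack = 282 − 282 = 0.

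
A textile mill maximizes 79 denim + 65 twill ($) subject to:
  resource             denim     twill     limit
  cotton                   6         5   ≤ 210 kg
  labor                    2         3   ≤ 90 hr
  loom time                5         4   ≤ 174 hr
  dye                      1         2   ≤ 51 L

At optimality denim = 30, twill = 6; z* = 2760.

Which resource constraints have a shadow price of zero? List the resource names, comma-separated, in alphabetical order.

dye, labor

cotton: 210/210 (binding)
labor: 78/90 (slack 12)
loom time: 174/174 (binding)
dye: 42/51 (slack 9)
By complementary slackness, a constraint with positive slack has shadow price 0 → dye, labor.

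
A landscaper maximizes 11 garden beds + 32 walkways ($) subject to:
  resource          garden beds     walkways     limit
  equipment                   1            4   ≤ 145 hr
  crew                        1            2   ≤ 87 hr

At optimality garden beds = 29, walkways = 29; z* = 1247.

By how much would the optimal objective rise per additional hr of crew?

6

At the optimum: equipment uses 145 of 145 (binding); crew uses 87 of 87 (binding).
The binding rows give the dual system: 1·y_equipment + 1·y_crew = 11 and 4·y_equipment + 2·y_crew = 32.
This yields shadow prices y_equipment = 5, y_crew = 6.
Shadow price of crew = 6.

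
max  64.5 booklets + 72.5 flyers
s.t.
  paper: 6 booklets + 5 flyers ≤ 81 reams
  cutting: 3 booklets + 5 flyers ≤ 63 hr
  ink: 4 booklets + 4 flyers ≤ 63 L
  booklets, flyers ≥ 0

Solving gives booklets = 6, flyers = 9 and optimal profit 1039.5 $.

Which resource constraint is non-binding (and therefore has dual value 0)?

paper: 81/81 (binding)
cutting: 63/63 (binding)
ink: 60/63 (slack 3)
By complementary slackness, a constraint with positive slack has shadow price 0 → ink.

ink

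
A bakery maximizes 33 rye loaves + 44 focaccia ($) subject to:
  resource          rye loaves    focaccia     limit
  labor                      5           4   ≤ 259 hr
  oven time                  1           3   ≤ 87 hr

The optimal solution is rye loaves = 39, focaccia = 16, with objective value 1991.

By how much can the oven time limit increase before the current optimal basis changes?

107.25

Binding constraints: labor, oven time. The basis is B = [[5,4],[1,3]] with det 11.
Per unit increase in oven time, x* moves by d = (-0.3636, 0.4545).
The basis stays optimal until rye loaves reaches 0; allowable increase = 107.25 hr.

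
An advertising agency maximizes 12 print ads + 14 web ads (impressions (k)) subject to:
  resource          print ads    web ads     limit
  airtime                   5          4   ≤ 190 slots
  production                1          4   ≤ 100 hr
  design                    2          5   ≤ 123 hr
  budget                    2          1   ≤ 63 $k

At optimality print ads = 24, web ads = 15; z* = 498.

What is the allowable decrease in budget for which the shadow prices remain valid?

Binding constraints: design, budget. The basis is B = [[2,5],[2,1]] with det -8.
Per unit decrease in budget, x* moves by d = (-0.625, 0.25).
The basis stays optimal until print ads reaches 0; allowable decrease = 38.4 $k.

38.4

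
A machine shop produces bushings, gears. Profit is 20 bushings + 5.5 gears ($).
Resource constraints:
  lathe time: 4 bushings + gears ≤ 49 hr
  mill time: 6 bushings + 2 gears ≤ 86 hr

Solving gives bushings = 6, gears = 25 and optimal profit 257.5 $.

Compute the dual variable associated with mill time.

1

Check each constraint at x*: lathe time 49/49 (tight); mill time 86/86 (tight).
Dual feasibility on the basic columns requires 4·y_lathe time + 6·y_mill time = 20, 1·y_lathe time + 2·y_mill time = 5.5.
→ y_lathe time = 3.5 and y_mill time = 1.
Shadow price of mill time = 1.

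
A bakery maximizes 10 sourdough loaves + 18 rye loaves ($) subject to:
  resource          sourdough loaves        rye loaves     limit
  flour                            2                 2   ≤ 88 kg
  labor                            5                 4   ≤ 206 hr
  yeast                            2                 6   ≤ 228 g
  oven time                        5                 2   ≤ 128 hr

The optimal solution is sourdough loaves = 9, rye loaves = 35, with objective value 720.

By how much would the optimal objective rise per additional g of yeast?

At the optimum: flour uses 88 of 88 (binding); labor uses 185 of 206 (slack = 21); yeast uses 228 of 228 (binding); oven time uses 115 of 128 (slack = 13).
Slack constraints have shadow price 0 (complementary slackness).
Dual feasibility on the basic columns requires 2·y_flour + 2·y_yeast = 10, 2·y_flour + 6·y_yeast = 18.
Solving: y_flour = 3, y_yeast = 2.
Shadow price of yeast = 2.

2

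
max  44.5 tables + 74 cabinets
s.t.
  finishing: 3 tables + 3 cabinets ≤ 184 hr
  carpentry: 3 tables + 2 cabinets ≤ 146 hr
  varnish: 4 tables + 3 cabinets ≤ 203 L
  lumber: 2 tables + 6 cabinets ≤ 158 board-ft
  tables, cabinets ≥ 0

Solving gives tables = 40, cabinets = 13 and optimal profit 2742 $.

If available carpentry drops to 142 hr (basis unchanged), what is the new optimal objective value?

2708

Check each constraint at x*: finishing 159/184 (slack 25); carpentry 146/146 (tight); varnish 199/203 (slack 4); lumber 158/158 (tight).
Since finishing, varnish are not tight, their duals are 0.
Dual feasibility on the basic columns requires 3·y_carpentry + 2·y_lumber = 44.5, 2·y_carpentry + 6·y_lumber = 74.
Solving: y_carpentry = 8.5, y_lumber = 9.5.
Δz = y_carpentry·Δb = 8.5 × (-4) = -34, so new z* = 2742 − 34 = 2708.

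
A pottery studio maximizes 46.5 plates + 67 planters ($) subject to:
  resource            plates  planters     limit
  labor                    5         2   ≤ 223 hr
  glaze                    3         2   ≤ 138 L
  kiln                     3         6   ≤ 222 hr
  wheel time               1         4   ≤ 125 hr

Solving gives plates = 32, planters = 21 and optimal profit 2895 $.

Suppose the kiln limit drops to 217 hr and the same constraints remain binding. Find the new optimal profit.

2850

Binding: glaze and kiln. Non-binding: labor (21 unused), wheel time (9 unused).
By complementary slackness, y = 0 for the non-binding constraints.
Dual feasibility on the basic columns requires 3·y_glaze + 3·y_kiln = 46.5, 2·y_glaze + 6·y_kiln = 67.
→ y_glaze = 6.5 and y_kiln = 9.
Δz = y_kiln·Δb = 9 × (-5) = -45, so new z* = 2895 − 45 = 2850.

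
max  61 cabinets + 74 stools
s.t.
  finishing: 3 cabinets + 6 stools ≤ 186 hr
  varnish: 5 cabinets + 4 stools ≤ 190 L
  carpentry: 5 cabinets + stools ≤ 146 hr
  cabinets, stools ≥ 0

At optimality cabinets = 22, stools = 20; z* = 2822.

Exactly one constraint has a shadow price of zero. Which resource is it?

finishing: 186/186 (binding)
varnish: 190/190 (binding)
carpentry: 130/146 (slack 16)
By complementary slackness, a constraint with positive slack has shadow price 0 → carpentry.

carpentry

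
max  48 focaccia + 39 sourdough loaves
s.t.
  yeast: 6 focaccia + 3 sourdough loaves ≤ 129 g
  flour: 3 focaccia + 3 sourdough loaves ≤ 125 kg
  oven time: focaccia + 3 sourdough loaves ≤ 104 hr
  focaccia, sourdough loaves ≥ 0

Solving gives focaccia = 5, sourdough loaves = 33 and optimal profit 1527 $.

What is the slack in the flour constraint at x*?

flour used = 3·5 + 3·33 = 114; slack = 125 − 114 = 11.

11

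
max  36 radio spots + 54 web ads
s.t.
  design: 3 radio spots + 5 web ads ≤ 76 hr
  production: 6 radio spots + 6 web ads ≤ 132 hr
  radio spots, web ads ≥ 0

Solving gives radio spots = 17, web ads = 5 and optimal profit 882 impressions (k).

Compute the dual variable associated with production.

At the optimum: design uses 76 of 76 (binding); production uses 132 of 132 (binding).
The binding rows give the dual system: 3·y_design + 6·y_production = 36 and 5·y_design + 6·y_production = 54.
Solving: y_design = 9, y_production = 1.5.
Shadow price of production = 1.5.

1.5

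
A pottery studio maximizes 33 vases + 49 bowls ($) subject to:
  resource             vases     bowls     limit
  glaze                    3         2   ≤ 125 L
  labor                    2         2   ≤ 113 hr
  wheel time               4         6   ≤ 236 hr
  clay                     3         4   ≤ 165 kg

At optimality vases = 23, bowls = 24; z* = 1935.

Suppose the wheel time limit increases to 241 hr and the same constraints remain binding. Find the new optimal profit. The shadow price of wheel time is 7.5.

Δb = 5, so new z* = 1935 + (7.5)·(5) = 1935 + 37.5 = 1972.5.

1972.5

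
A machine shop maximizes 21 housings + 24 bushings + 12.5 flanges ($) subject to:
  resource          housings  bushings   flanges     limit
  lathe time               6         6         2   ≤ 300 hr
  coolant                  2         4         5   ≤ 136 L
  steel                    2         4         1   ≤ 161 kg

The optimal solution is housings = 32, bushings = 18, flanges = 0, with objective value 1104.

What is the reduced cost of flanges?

Check each constraint at x*: lathe time 300/300 (tight); coolant 136/136 (tight); steel 136/161 (slack 25).
Slack constraints have shadow price 0 (complementary slackness).
Dual feasibility on the basic columns requires 6·y_lathe time + 2·y_coolant = 21, 6·y_lathe time + 4·y_coolant = 24.
→ y_lathe time = 3 and y_coolant = 1.5.
Reduced cost of flanges: c₃ − yᵀa₃ = 12.5 − (3·2 + 1.5·5) = 12.5 − 13.5 = -1.

-1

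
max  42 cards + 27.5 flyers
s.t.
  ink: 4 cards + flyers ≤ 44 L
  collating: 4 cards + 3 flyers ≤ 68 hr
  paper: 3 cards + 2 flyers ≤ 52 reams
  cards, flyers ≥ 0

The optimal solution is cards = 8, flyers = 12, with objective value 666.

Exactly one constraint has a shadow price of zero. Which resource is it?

ink: 44/44 (binding)
collating: 68/68 (binding)
paper: 48/52 (slack 4)
By complementary slackness, a constraint with positive slack has shadow price 0 → paper.

paper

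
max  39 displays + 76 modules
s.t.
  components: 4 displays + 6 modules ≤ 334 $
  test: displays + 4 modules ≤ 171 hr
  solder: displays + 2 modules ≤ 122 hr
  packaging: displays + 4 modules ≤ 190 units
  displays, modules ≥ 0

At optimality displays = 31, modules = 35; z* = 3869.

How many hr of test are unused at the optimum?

0

test used = 1·31 + 4·35 = 171; slack = 171 − 171 = 0.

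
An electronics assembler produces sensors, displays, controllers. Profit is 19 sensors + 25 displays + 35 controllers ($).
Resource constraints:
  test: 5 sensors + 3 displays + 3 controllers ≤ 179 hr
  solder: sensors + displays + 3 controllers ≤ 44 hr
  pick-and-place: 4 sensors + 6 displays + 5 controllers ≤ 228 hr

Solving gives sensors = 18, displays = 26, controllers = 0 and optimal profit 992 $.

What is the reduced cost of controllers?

-1

Check each constraint at x*: test 168/179 (slack 11); solder 44/44 (tight); pick-and-place 228/228 (tight).
By complementary slackness, y = 0 for the non-binding constraint.
The binding rows give the dual system: 1·y_solder + 4·y_pick-and-place = 19 and 1·y_solder + 6·y_pick-and-place = 25.
→ y_solder = 7 and y_pick-and-place = 3.
Reduced cost of controllers: c₃ − yᵀa₃ = 35 − (7·3 + 3·5) = 35 − 36 = -1.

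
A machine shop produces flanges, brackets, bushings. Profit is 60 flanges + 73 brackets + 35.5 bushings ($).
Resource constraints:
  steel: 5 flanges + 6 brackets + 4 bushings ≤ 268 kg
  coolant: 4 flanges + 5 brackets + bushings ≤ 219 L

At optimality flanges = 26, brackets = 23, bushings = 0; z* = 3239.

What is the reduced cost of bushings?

At the optimum: steel uses 268 of 268 (binding); coolant uses 219 of 219 (binding).
The binding rows give the dual system: 5·y_steel + 4·y_coolant = 60 and 6·y_steel + 5·y_coolant = 73.
→ y_steel = 8 and y_coolant = 5.
Reduced cost of bushings: c₃ − yᵀa₃ = 35.5 − (8·4 + 5·1) = 35.5 − 37 = -1.5.

-1.5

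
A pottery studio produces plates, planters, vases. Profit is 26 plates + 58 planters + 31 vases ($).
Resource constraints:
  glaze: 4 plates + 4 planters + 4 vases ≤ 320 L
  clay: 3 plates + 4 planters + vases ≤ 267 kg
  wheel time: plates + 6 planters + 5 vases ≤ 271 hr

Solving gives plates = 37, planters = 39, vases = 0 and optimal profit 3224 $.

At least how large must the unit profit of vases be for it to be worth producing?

At the optimum: glaze uses 304 of 320 (slack = 16); clay uses 267 of 267 (binding); wheel time uses 271 of 271 (binding).
Since glaze is not tight, its dual is 0.
The binding rows give the dual system: 3·y_clay + 1·y_wheel time = 26 and 4·y_clay + 6·y_wheel time = 58.
Solving: y_clay = 7, y_wheel time = 5.
vases enters the basis when its profit ≥ yᵀa₃ = 7·1 + 5·5 = 32.

32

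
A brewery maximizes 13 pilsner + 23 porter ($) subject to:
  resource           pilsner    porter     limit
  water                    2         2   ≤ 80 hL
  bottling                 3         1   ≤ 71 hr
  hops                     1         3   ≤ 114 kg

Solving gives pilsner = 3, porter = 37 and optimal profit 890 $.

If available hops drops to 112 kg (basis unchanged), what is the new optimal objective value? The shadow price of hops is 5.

880

Δb = -2, so new z* = 890 + (5)·(-2) = 890 − 10 = 880.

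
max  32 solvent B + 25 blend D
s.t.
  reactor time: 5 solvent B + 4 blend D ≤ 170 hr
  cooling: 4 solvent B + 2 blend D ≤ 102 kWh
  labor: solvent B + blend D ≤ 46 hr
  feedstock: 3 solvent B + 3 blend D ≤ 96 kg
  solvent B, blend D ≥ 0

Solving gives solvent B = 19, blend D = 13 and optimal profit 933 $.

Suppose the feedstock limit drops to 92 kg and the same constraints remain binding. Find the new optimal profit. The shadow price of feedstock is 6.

909

Δb = -4, so new z* = 933 + (6)·(-4) = 933 − 24 = 909.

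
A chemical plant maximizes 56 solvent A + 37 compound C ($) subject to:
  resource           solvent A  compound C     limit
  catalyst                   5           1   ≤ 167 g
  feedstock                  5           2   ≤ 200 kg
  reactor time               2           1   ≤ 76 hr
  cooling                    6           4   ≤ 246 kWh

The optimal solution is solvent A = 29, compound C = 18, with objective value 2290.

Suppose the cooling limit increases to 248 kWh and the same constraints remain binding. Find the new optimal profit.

At the optimum: catalyst uses 163 of 167 (slack = 4); feedstock uses 181 of 200 (slack = 19); reactor time uses 76 of 76 (binding); cooling uses 246 of 246 (binding).
By complementary slackness, y = 0 for the non-binding constraints.
The binding rows give the dual system: 2·y_reactor time + 6·y_cooling = 56 and 1·y_reactor time + 4·y_cooling = 37.
→ y_reactor time = 1 and y_cooling = 9.
Δz = y_cooling·Δb = 9 × (2) = 18, so new z* = 2290 + 18 = 2308.

2308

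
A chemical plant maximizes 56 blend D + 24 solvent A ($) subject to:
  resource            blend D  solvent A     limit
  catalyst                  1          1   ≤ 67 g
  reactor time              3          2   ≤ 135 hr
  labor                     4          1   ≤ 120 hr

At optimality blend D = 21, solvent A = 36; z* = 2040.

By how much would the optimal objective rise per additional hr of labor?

Binding: reactor time and labor. Non-binding: catalyst (10 unused).
Slack constraints have shadow price 0 (complementary slackness).
The binding rows give the dual system: 3·y_reactor time + 4·y_labor = 56 and 2·y_reactor time + 1·y_labor = 24.
This yields shadow prices y_reactor time = 8, y_labor = 8.
Shadow price of labor = 8.

8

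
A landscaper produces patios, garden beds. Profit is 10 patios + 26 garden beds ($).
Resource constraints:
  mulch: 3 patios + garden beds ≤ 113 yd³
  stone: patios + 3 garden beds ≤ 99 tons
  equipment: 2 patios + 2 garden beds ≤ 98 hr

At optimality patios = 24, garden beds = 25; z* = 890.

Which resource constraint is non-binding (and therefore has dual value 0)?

mulch: 97/113 (slack 16)
stone: 99/99 (binding)
equipment: 98/98 (binding)
By complementary slackness, a constraint with positive slack has shadow price 0 → mulch.

mulch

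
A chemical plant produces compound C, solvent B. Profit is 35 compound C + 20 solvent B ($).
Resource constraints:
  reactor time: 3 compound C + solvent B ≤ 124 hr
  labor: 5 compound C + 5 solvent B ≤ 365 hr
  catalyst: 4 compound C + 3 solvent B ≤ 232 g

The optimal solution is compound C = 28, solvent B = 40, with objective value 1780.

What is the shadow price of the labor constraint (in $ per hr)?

0

At the optimum: reactor time uses 124 of 124 (binding); labor uses 340 of 365 (slack = 25); catalyst uses 232 of 232 (binding).
Slack constraints have shadow price 0 (complementary slackness).
From A_Bᵀ y = c: 3·y_reactor time + 4·y_catalyst = 35; 1·y_reactor time + 3·y_catalyst = 20.
→ y_reactor time = 5 and y_catalyst = 5.
Shadow price of labor = 0.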